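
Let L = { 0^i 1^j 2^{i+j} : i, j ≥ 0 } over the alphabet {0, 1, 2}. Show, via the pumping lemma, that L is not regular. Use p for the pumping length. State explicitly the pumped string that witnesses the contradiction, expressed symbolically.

0^{p+k} 1^p 2^{2p}

Suppose for contradiction that L is regular, and let p be the pumping length.
Take w = 0^p 1^p 2^{2p} ∈ L (with i=j=p, i+j=2p), |w| = 4p ≥ p.
By the pumping lemma, w = xyz with |xy| ≤ p and y is nonempty.
Since the first p symbols of w are all 0's and |xy| ≤ p, y lies entirely in the leading 0-block: y = 0^k for some k with 1 ≤ k ≤ p.
Consider xy^2z = 0^{p+k} 1^p 2^{2p}. Now the 0- and 1-counts sum to 2p+k, but the 2-count is 2p ≠ 2p+k. So xy^2z ∉ L.
This contradicts the pumping lemma, so L is not regular.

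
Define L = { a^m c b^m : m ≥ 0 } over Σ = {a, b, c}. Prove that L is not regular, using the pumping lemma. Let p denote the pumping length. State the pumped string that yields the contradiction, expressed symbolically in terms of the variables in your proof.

a^{p+k} c b^p

Suppose for contradiction that L is regular, and let p be the pumping length.
Take w = a^p c b^p ∈ L with |w| = 2p+1 ≥ p.
Write w = xyz as guaranteed by the lemma, with |xy| ≤ p and |y| ≥ 1.
Because |xy| ≤ p and w begins with p copies of a, we have y = a^k with 1 ≤ k ≤ p.
Pump with i = 2: xy^2z = a^{p+k} c b^p, which would require p+k = p. But k ≥ 1, so xy^2z ∉ L.
Contradiction. Therefore L is not regular.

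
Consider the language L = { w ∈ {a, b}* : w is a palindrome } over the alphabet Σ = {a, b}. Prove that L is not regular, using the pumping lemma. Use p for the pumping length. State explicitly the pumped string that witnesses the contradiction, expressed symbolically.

Suppose for contradiction that L is regular, and let p be the pumping length.
Take w = a^p b a^p, a palindrome of length 2p+1 ≥ p.
Write w = xyz as guaranteed by the lemma, with |xy| ≤ p and |y| > 0.
Since the first p symbols of w are all a's and |xy| ≤ p, y lies entirely in the leading a-block: y = a^k for some k with 1 ≤ k ≤ p.
Pump with i = 2: xy^2z = a^{p+k} b a^p. Its reverse is a^p b a^{p+k}, which differs from xy^2z since k ≥ 1. So xy^2z is not a palindrome and xy^2z ∉ L.
Contradiction. Therefore L is not regular.

a^{p+k} b a^p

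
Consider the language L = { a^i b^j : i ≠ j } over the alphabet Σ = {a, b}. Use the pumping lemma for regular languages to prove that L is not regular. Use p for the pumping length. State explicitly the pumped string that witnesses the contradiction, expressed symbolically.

Assume L is regular. Let p be the pumping length given by the pumping lemma.
Choose w = a^p b^{p+p!}. Since p ≠ p+p!, w ∈ L; and |w| ≥ p.
By the pumping lemma, w = xyz with |xy| ≤ p and y is nonempty.
Because |xy| ≤ p and w begins with p copies of a, we have y = a^k with 1 ≤ k ≤ p.
Since 1 ≤ k ≤ p, k divides p!; set t = 1 + p!/k. Then xy^t z has p + (p!/k)·k = p + p! copies of a. Now the a-count equals the b-count, so i ≠ j fails. So xy^t z = a^{p+p!} b^{p+p!} ∉ L.
This is a contradiction; hence L is not regular.

a^{p+p!} b^{p+p!}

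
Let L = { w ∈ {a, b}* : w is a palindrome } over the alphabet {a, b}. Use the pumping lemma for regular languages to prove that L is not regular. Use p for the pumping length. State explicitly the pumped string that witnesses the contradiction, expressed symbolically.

Assume L is regular. Let p be the pumping length given by the pumping lemma.
Take w = a^p b a^p, a palindrome of length 2p+1 ≥ p.
The pumping lemma gives a decomposition w = xyz where |xy| ≤ p and y is nonempty.
Because |xy| ≤ p and w begins with p copies of a, we have y = a^k with 1 ≤ k ≤ p.
Pump with i = 2: xy^2z = a^{p+k} b a^p. Its reverse is a^p b a^{p+k}, which differs from xy^2z since k ≥ 1. So xy^2z is not a palindrome and xy^2z ∉ L.
This contradicts the pumping lemma, so L is not regular.

a^{p+k} b a^p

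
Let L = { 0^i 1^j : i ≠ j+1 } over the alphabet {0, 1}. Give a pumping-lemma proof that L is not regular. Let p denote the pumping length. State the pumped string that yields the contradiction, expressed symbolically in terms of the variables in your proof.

0^{p+p!} 1^{p+p!-1}

Assume L is regular; let p be its pumping constant.
Choose w = 0^p 1^{p+p!-1}. Since p ≠ (p+p!-1)+1 = p+p!, w ∈ L; and |w| ≥ p.
Write w = xyz as guaranteed by the lemma, with |xy| ≤ p and |y| ≥ 1.
Because |xy| ≤ p and w begins with p copies of 0, we have y = 0^k with 1 ≤ k ≤ p.
Since 1 ≤ k ≤ p, k divides p!; set t = 1 + p!/k. Then xy^t z has p + (p!/k)·k = p + p! copies of 0. Now the 0-count is p+p! and (1-count)+1 = (p+p!-1)+1 = p+p!, so i ≠ j+1 fails. So xy^t z = 0^{p+p!} 1^{p+p!-1} ∉ L.
This contradicts the pumping lemma, so L is not regular.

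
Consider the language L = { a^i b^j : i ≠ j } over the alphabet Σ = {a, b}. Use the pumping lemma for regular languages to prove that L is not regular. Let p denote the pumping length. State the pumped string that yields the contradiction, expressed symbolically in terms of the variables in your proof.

a^{p+p!} b^{p+p!}

Toward a contradiction, assume L is regular with pumping length p.
Choose w = a^p b^{p+p!}. Since p ≠ p+p!, w ∈ L; and |w| ≥ p.
Write w = xyz as guaranteed by the lemma, with |xy| ≤ p and y is nonempty.
Since the first p symbols of w are all a's and |xy| ≤ p, y lies entirely in the leading a-block: y = a^k for some k with 1 ≤ k ≤ p.
Since 1 ≤ k ≤ p, k divides p!; set t = 1 + p!/k. Then xy^t z has p + (p!/k)·k = p + p! copies of a. Now the a-count equals the b-count, so i ≠ j fails. So xy^t z = a^{p+p!} b^{p+p!} ∉ L.
This is a contradiction; hence L is not regular.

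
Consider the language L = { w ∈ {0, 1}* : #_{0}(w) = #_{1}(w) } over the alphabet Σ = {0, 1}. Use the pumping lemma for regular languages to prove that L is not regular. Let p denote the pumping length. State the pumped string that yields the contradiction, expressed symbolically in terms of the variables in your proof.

Suppose for contradiction that L is regular, and let p be the pumping length.
Choose w = 0^p 1^p ∈ L with |w| = 2p ≥ p.
Write w = xyz as guaranteed by the lemma, with |xy| ≤ p and |y| ≥ 1.
Since the first p symbols of w are all 0's and |xy| ≤ p, y lies entirely in the leading 0-block: y = 0^k for some k with 1 ≤ k ≤ p.
Pump with i = 2: xy^2z = 0^{p+k} 1^p has p+k occurrences of 0 but only p of 1. Since k ≥ 1 the counts differ, so xy^2z ∉ L.
Contradiction. Therefore L is not regular.

0^{p+k} 1^p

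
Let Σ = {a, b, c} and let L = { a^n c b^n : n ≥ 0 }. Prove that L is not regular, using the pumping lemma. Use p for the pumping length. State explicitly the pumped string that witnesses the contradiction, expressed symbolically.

a^{p+k} c b^p

Assume L is regular; let p be its pumping constant.
Take w = a^p c b^p ∈ L with |w| = 2p+1 ≥ p.
By the pumping lemma, w = xyz with |xy| ≤ p and |y| ≥ 1.
Since the first p symbols of w are all a's and |xy| ≤ p, y lies entirely in the leading a-block: y = a^k for some k with 1 ≤ k ≤ p.
Pump with i = 2: xy^2z = a^{p+k} c b^p, which would require p+k = p. But k ≥ 1, so xy^2z ∉ L.
Contradiction. Therefore L is not regular.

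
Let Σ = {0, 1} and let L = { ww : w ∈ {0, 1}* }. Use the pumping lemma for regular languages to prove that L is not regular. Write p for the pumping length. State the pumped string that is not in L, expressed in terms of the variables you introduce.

0^{p+k} 1^p 0^p 1^p

Assume L is regular; let p be its pumping constant.
Take w = 0^p 1^p 0^p 1^p = uu where u = 0^p1^p; then w ∈ L and |w| = 4p ≥ p.
The pumping lemma gives a decomposition w = xyz where |xy| ≤ p and |y| ≥ 1.
Since the first p symbols of w are all 0's and |xy| ≤ p, y lies entirely in the leading 0-block: y = 0^k for some k with 1 ≤ k ≤ p.
Pump with i = 2: xy^2z = 0^{p+k} 1^p 0^p 1^p, of length 4p+k. Suppose this equals vv. The string starts with 0 and ends with 1, so v does too; thus the boundary between the two copies of v is a 1→0 transition. There is exactly one such transition, at position 2p+k, so |v| = 2p+k and |vv| = 4p+2k ≠ 4p+k since k ≥ 1. So xy^2z ∉ L.
This is a contradiction; hence L is not regular.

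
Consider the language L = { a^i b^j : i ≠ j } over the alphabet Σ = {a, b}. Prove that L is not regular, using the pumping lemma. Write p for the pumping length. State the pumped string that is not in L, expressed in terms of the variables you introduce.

Suppose for contradiction that L is regular, and let p be the pumping length.
Choose w = a^p b^{p+p!}. Since p ≠ p+p!, w ∈ L; and |w| ≥ p.
By the pumping lemma, w = xyz with |xy| ≤ p and y is nonempty.
Because |xy| ≤ p and w begins with p copies of a, we have y = a^k with 1 ≤ k ≤ p.
Since 1 ≤ k ≤ p, k divides p!; set t = 1 + p!/k. Then xy^t z has p + (p!/k)·k = p + p! copies of a. Now the a-count equals the b-count, so i ≠ j fails. So xy^t z = a^{p+p!} b^{p+p!} ∉ L.
This is a contradiction; hence L is not regular.

a^{p+p!} b^{p+p!}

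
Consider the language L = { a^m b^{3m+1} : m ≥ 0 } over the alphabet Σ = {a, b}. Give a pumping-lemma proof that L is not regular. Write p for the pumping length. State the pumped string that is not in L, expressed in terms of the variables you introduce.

Assume L is regular. Let p be the pumping length given by the pumping lemma.
Let w = a^p b^{3p+1} ∈ L; note |w| = 4p+1 ≥ p.
By the pumping lemma, w = xyz with |xy| ≤ p and |y| ≥ 1.
The first p characters of w are a's, so xy (and hence y) consists only of a's. Write y = a^k, 1 ≤ k ≤ p.
Pump with i = 2: xy^2z = a^{p+k} b^{3p+1}. For this to lie in L we would need 3p+1 = 3(p+k)+1, which forces k = 0. But k ≥ 1, so xy^2z ∉ L.
Contradiction. Therefore L is not regular.

a^{p+k} b^{3p+1}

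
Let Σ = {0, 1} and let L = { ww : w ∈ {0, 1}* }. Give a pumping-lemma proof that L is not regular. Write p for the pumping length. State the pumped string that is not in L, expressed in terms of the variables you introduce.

0^{p+k} 1^p 0^p 1^p

Assume L is regular. Let p be the pumping length given by the pumping lemma.
Take w = 0^p 1^p 0^p 1^p = uu where u = 0^p1^p; then w ∈ L and |w| = 4p ≥ p.
The pumping lemma gives a decomposition w = xyz where |xy| ≤ p and y is nonempty.
Since the first p symbols of w are all 0's and |xy| ≤ p, y lies entirely in the leading 0-block: y = 0^k for some k with 1 ≤ k ≤ p.
Pump with i = 2: xy^2z = 0^{p+k} 1^p 0^p 1^p, of length 4p+k. Suppose this equals vv. The string starts with 0 and ends with 1, so v does too; thus the boundary between the two copies of v is a 1→0 transition. There is exactly one such transition, at position 2p+k, so |v| = 2p+k and |vv| = 4p+2k ≠ 4p+k since k ≥ 1. So xy^2z ∉ L.
This contradicts the pumping lemma, so L is not regular.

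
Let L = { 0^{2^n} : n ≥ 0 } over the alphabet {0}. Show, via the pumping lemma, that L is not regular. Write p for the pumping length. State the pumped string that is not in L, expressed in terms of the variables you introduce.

Assume L is regular; let p be its pumping constant.
Take w = 0^{2^p} ∈ L with |w| = 2^p ≥ p.
The pumping lemma gives a decomposition w = xyz where |xy| ≤ p and |y| > 0.
Then y = 0^k for some k with 1 ≤ k ≤ p.
Pump with i = 2: xy^2z = 0^{2^p+k}. Since 1 ≤ k ≤ p < 2^p, we have 2^p < 2^p+k < 2^{p+1}, so 2^p+k is not a power of 2. So xy^2z ∉ L.
Contradiction. Therefore L is not regular.

0^{2^p+k}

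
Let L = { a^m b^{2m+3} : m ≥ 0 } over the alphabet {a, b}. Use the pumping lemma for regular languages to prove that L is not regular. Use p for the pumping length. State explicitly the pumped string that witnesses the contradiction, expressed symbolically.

a^{p+k} b^{2p+3}

Suppose for contradiction that L is regular, and let p be the pumping length.
Let w = a^p b^{2p+3} ∈ L; note |w| = 3p+3 ≥ p.
By the pumping lemma, w = xyz with |xy| ≤ p and |y| > 0.
The first p characters of w are a's, so xy (and hence y) consists only of a's. Write y = a^k, 1 ≤ k ≤ p.
Pump with i = 2: xy^2z = a^{p+k} b^{2p+3}. For this to lie in L we would need 2p+3 = 2(p+k)+3, which forces k = 0. But k ≥ 1, so xy^2z ∉ L.
This contradicts the pumping lemma, so L is not regular.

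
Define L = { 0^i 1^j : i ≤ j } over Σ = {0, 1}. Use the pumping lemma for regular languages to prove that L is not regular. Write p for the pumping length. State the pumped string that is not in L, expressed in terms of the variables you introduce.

Suppose for contradiction that L is regular, and let p be the pumping length.
Choose w = 0^p 1^p ∈ L, with |w| = 2p ≥ p.
By the pumping lemma, w = xyz with |xy| ≤ p and y is nonempty.
Since the first p symbols of w are all 0's and |xy| ≤ p, y lies entirely in the leading 0-block: y = 0^k for some k with 1 ≤ k ≤ p.
Consider xy^2z = 0^{p+k} 1^p. Since k ≥ 1, the 0-count p+k exceeds the 1-count p, so i ≤ j fails; thus xy^2z ∉ L.
This contradicts the pumping lemma, so L is not regular.

0^{p+k} 1^p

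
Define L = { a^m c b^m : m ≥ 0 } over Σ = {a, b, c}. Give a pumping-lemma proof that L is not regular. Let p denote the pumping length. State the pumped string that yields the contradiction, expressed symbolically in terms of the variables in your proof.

a^{p+k} c b^p

Toward a contradiction, assume L is regular with pumping length p.
Take w = a^p c b^p ∈ L with |w| = 2p+1 ≥ p.
The pumping lemma gives a decomposition w = xyz where |xy| ≤ p and |y| ≥ 1.
The first p characters of w are a's, so xy (and hence y) consists only of a's. Write y = a^k, 1 ≤ k ≤ p.
Pump with i = 2: xy^2z = a^{p+k} c b^p, which would require p+k = p. But k ≥ 1, so xy^2z ∉ L.
This is a contradiction; hence L is not regular.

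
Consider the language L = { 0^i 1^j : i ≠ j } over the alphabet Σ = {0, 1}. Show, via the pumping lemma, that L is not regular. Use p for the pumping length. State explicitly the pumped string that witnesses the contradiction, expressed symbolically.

Assume L is regular; let p be its pumping constant.
Choose w = 0^p 1^{p+p!}. Since p ≠ p+p!, w ∈ L; and |w| ≥ p.
By the pumping lemma, w = xyz with |xy| ≤ p and |y| ≥ 1.
Because |xy| ≤ p and w begins with p copies of 0, we have y = 0^k with 1 ≤ k ≤ p.
Since 1 ≤ k ≤ p, k divides p!; set t = 1 + p!/k. Then xy^t z has p + (p!/k)·k = p + p! copies of 0. Now the 0-count equals the 1-count, so i ≠ j fails. So xy^t z = 0^{p+p!} 1^{p+p!} ∉ L.
This is a contradiction; hence L is not regular.

0^{p+p!} 1^{p+p!}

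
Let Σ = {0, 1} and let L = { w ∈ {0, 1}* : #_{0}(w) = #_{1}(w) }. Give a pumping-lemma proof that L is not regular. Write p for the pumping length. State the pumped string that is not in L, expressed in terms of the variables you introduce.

Assume L is regular; let p be its pumping constant.
Choose w = 0^p 1^p ∈ L with |w| = 2p ≥ p.
The pumping lemma gives a decomposition w = xyz where |xy| ≤ p and |y| ≥ 1.
The first p characters of w are 0's, so xy (and hence y) consists only of 0's. Write y = 0^k, 1 ≤ k ≤ p.
Pump with i = 2: xy^2z = 0^{p+k} 1^p has p+k occurrences of 0 but only p of 1. Since k ≥ 1 the counts differ, so xy^2z ∉ L.
This contradicts the pumping lemma, so L is not regular.

0^{p+k} 1^p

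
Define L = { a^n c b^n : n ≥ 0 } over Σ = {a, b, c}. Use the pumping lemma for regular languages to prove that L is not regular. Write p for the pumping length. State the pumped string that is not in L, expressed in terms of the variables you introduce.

Toward a contradiction, assume L is regular with pumping length p.
Take w = a^p c b^p ∈ L with |w| = 2p+1 ≥ p.
The pumping lemma gives a decomposition w = xyz where |xy| ≤ p and |y| > 0.
Since the first p symbols of w are all a's and |xy| ≤ p, y lies entirely in the leading a-block: y = a^k for some k with 1 ≤ k ≤ p.
Pump with i = 2: xy^2z = a^{p+k} c b^p, which would require p+k = p. But k ≥ 1, so xy^2z ∉ L.
This is a contradiction; hence L is not regular.

a^{p+k} c b^p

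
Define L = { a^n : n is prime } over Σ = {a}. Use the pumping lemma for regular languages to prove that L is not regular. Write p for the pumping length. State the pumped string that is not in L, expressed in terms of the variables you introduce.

Suppose for contradiction that L is regular, and let p be the pumping length.
Let q be a prime with q ≥ p+2 (infinitely many primes exist), and take w = a^q ∈ L with |w| = q ≥ p.
Write w = xyz as guaranteed by the lemma, with |xy| ≤ p and y is nonempty.
Then y = a^k for some k with 1 ≤ k ≤ p.
Since 1 ≤ k ≤ p, |xz| = q-k. Pump with i = q+1: |xy^{q+1}z| = (q-k)+(q+1)k = q+qk = q(1+k), which is composite (both factors ≥ 2). So xy^{q+1}z = a^{q(1+k)} ∉ L.
This contradicts the pumping lemma, so L is not regular.

a^{q(1+k)}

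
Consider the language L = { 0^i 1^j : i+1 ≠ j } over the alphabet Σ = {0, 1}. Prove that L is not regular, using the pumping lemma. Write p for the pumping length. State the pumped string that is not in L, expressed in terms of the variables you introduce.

0^{p+p!} 1^{p+p!+1}

Suppose for contradiction that L is regular, and let p be the pumping length.
Choose w = 0^p 1^{p+p!+1}. Since p ≠ (p+p!+1)-1 = p+p!, w ∈ L; and |w| ≥ p.
Write w = xyz as guaranteed by the lemma, with |xy| ≤ p and |y| > 0.
Since the first p symbols of w are all 0's and |xy| ≤ p, y lies entirely in the leading 0-block: y = 0^k for some k with 1 ≤ k ≤ p.
Since 1 ≤ k ≤ p, k divides p!; set t = 1 + p!/k. Then xy^t z has p + (p!/k)·k = p + p! copies of 0. Now the 0-count is p+p! and (1-count)-1 = (p+p!+1)-1 = p+p!, so i+1 ≠ j fails. So xy^t z = 0^{p+p!} 1^{p+p!+1} ∉ L.
This contradicts the pumping lemma, so L is not regular.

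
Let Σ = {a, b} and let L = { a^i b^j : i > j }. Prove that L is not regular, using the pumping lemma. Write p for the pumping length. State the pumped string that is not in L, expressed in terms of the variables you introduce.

Assume L is regular; let p be its pumping constant.
Choose w = a^{p+1} b^p ∈ L, with |w| = 2p+1 ≥ p.
Write w = xyz as guaranteed by the lemma, with |xy| ≤ p and |y| ≥ 1.
Because |xy| ≤ p and w begins with p copies of a, we have y = a^k with 1 ≤ k ≤ p.
Consider xy^0z = xz = a^{p+1-k} b^p. Since k ≥ 1, the a-count p+1-k is at most p, so i > j fails; thus xz ∉ L.
Contradiction. Therefore L is not regular.

a^{p+1-k} b^p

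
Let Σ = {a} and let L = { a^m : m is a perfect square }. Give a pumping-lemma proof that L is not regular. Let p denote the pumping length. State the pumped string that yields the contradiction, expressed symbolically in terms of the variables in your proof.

a^{p²+k}

Assume L is regular; let p be its pumping constant.
Take w = a^{p²} ∈ L with |w| = p² ≥ p.
By the pumping lemma, w = xyz with |xy| ≤ p and y is nonempty.
Then y = a^k for some k with 1 ≤ k ≤ p.
Pump with i = 2: xy^2z = a^{p²+k}. Since 1 ≤ k ≤ p, p² < p²+k ≤ p²+p < (p+1)², so p²+k lies strictly between consecutive squares and is not a perfect square. So xy^2z ∉ L.
This contradicts the pumping lemma, so L is not regular.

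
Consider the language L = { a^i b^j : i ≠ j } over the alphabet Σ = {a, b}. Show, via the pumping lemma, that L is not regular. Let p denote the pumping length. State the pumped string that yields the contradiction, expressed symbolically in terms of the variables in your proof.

a^{p+p!} b^{p+p!}

Assume L is regular; let p be its pumping constant.
Choose w = a^p b^{p+p!}. Since p ≠ p+p!, w ∈ L; and |w| ≥ p.
Write w = xyz as guaranteed by the lemma, with |xy| ≤ p and |y| > 0.
The first p characters of w are a's, so xy (and hence y) consists only of a's. Write y = a^k, 1 ≤ k ≤ p.
Since 1 ≤ k ≤ p, k divides p!; set t = 1 + p!/k. Then xy^t z has p + (p!/k)·k = p + p! copies of a. Now the a-count equals the b-count, so i ≠ j fails. So xy^t z = a^{p+p!} b^{p+p!} ∉ L.
This contradicts the pumping lemma, so L is not regular.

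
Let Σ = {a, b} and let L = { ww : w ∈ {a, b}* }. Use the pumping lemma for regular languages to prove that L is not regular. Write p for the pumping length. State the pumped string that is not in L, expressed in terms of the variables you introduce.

a^{p+k} b^p a^p b^p

Toward a contradiction, assume L is regular with pumping length p.
Take w = a^p b^p a^p b^p = uu where u = a^pb^p; then w ∈ L and |w| = 4p ≥ p.
By the pumping lemma, w = xyz with |xy| ≤ p and |y| > 0.
Because |xy| ≤ p and w begins with p copies of a, we have y = a^k with 1 ≤ k ≤ p.
Pump with i = 2: xy^2z = a^{p+k} b^p a^p b^p, of length 4p+k. Suppose this equals vv. The string starts with a and ends with b, so v does too; thus the boundary between the two copies of v is a b→a transition. There is exactly one such transition, at position 2p+k, so |v| = 2p+k and |vv| = 4p+2k ≠ 4p+k since k ≥ 1. So xy^2z ∉ L.
This is a contradiction; hence L is not regular.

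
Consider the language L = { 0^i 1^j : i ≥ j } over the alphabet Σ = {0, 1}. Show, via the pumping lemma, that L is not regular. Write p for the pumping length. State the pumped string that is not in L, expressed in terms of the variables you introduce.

Suppose for contradiction that L is regular, and let p be the pumping length.
Choose w = 0^p 1^p ∈ L, with |w| = 2p ≥ p.
Write w = xyz as guaranteed by the lemma, with |xy| ≤ p and y is nonempty.
Since the first p symbols of w are all 0's and |xy| ≤ p, y lies entirely in the leading 0-block: y = 0^k for some k with 1 ≤ k ≤ p.
Consider xy^0z = xz = 0^{p-k} 1^p. Since k ≥ 1, the 0-count p-k is less than p, so i ≥ j fails; thus xz ∉ L.
This contradicts the pumping lemma, so L is not regular.

0^{p-k} 1^p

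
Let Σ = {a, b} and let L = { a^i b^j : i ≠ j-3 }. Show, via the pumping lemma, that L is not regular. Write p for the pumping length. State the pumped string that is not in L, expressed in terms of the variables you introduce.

a^{p+p!} b^{p+p!+3}

Assume L is regular. Let p be the pumping length given by the pumping lemma.
Choose w = a^p b^{p+p!+3}. Since p ≠ (p+p!+3)-3 = p+p!, w ∈ L; and |w| ≥ p.
Write w = xyz as guaranteed by the lemma, with |xy| ≤ p and y is nonempty.
Since the first p symbols of w are all a's and |xy| ≤ p, y lies entirely in the leading a-block: y = a^k for some k with 1 ≤ k ≤ p.
Since 1 ≤ k ≤ p, k divides p!; set t = 1 + p!/k. Then xy^t z has p + (p!/k)·k = p + p! copies of a. Now the a-count is p+p! and (b-count)-3 = (p+p!+3)-3 = p+p!, so i ≠ j-3 fails. So xy^t z = a^{p+p!} b^{p+p!+3} ∉ L.
This is a contradiction; hence L is not regular.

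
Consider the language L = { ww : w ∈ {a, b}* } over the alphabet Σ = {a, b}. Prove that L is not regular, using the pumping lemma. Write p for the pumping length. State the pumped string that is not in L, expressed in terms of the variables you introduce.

a^{p+k} b^p a^p b^p

Assume L is regular; let p be its pumping constant.
Take w = a^p b^p a^p b^p = uu where u = a^pb^p; then w ∈ L and |w| = 4p ≥ p.
By the pumping lemma, w = xyz with |xy| ≤ p and |y| ≥ 1.
Because |xy| ≤ p and w begins with p copies of a, we have y = a^k with 1 ≤ k ≤ p.
Pump with i = 2: xy^2z = a^{p+k} b^p a^p b^p, of length 4p+k. Suppose this equals vv. The string starts with a and ends with b, so v does too; thus the boundary between the two copies of v is a b→a transition. There is exactly one such transition, at position 2p+k, so |v| = 2p+k and |vv| = 4p+2k ≠ 4p+k since k ≥ 1. So xy^2z ∉ L.
This contradicts the pumping lemma, so L is not regular.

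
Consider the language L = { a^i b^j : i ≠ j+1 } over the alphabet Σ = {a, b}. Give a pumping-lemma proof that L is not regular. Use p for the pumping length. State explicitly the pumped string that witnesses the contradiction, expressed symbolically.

a^{p+p!} b^{p+p!-1}

Toward a contradiction, assume L is regular with pumping length p.
Choose w = a^p b^{p+p!-1}. Since p ≠ (p+p!-1)+1 = p+p!, w ∈ L; and |w| ≥ p.
By the pumping lemma, w = xyz with |xy| ≤ p and y is nonempty.
Since the first p symbols of w are all a's and |xy| ≤ p, y lies entirely in the leading a-block: y = a^k for some k with 1 ≤ k ≤ p.
Since 1 ≤ k ≤ p, k divides p!; set t = 1 + p!/k. Then xy^t z has p + (p!/k)·k = p + p! copies of a. Now the a-count is p+p! and (b-count)+1 = (p+p!-1)+1 = p+p!, so i ≠ j+1 fails. So xy^t z = a^{p+p!} b^{p+p!-1} ∉ L.
This is a contradiction; hence L is not regular.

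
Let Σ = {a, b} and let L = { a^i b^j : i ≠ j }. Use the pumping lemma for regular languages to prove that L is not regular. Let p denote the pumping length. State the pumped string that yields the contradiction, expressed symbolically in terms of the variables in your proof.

a^{p+p!} b^{p+p!}

Toward a contradiction, assume L is regular with pumping length p.
Choose w = a^p b^{p+p!}. Since p ≠ p+p!, w ∈ L; and |w| ≥ p.
By the pumping lemma, w = xyz with |xy| ≤ p and y is nonempty.
The first p characters of w are a's, so xy (and hence y) consists only of a's. Write y = a^k, 1 ≤ k ≤ p.
Since 1 ≤ k ≤ p, k divides p!; set t = 1 + p!/k. Then xy^t z has p + (p!/k)·k = p + p! copies of a. Now the a-count equals the b-count, so i ≠ j fails. So xy^t z = a^{p+p!} b^{p+p!} ∉ L.
This contradicts the pumping lemma, so L is not regular.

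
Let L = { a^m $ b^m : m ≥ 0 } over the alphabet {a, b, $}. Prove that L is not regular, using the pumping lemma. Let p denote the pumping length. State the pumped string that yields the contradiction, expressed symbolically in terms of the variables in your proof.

a^{p+k} $ b^p

Suppose for contradiction that L is regular, and let p be the pumping length.
Take w = a^p $ b^p ∈ L with |w| = 2p+1 ≥ p.
Write w = xyz as guaranteed by the lemma, with |xy| ≤ p and |y| ≥ 1.
Because |xy| ≤ p and w begins with p copies of a, we have y = a^k with 1 ≤ k ≤ p.
Pump with i = 2: xy^2z = a^{p+k} $ b^p, which would require p+k = p. But k ≥ 1, so xy^2z ∉ L.
This is a contradiction; hence L is not regular.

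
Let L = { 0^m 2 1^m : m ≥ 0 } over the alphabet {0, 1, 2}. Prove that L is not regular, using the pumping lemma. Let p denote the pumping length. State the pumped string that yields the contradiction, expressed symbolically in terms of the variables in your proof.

0^{p+k} 2 1^p

Suppose for contradiction that L is regular, and let p be the pumping length.
Take w = 0^p 2 1^p ∈ L with |w| = 2p+1 ≥ p.
Write w = xyz as guaranteed by the lemma, with |xy| ≤ p and y is nonempty.
The first p characters of w are 0's, so xy (and hence y) consists only of 0's. Write y = 0^k, 1 ≤ k ≤ p.
Pump with i = 2: xy^2z = 0^{p+k} 2 1^p, which would require p+k = p. But k ≥ 1, so xy^2z ∉ L.
Contradiction. Therefore L is not regular.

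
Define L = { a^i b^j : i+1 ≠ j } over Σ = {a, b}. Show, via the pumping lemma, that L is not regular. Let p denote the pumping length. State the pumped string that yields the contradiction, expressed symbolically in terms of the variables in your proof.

Suppose for contradiction that L is regular, and let p be the pumping length.
Choose w = a^p b^{p+p!+1}. Since p ≠ (p+p!+1)-1 = p+p!, w ∈ L; and |w| ≥ p.
Write w = xyz as guaranteed by the lemma, with |xy| ≤ p and y is nonempty.
Since the first p symbols of w are all a's and |xy| ≤ p, y lies entirely in the leading a-block: y = a^k for some k with 1 ≤ k ≤ p.
Since 1 ≤ k ≤ p, k divides p!; set t = 1 + p!/k. Then xy^t z has p + (p!/k)·k = p + p! copies of a. Now the a-count is p+p! and (b-count)-1 = (p+p!+1)-1 = p+p!, so i+1 ≠ j fails. So xy^t z = a^{p+p!} b^{p+p!+1} ∉ L.
Contradiction. Therefore L is not regular.

a^{p+p!} b^{p+p!+1}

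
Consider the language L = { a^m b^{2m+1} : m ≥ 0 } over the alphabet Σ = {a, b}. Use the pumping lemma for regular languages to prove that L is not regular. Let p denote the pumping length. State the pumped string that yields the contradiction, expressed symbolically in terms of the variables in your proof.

a^{p+k} b^{2p+1}

Assume L is regular; let p be its pumping constant.
Take w = a^p b^{2p+1}. Then w ∈ L and |w| = 3p+1 ≥ p.
The pumping lemma gives a decomposition w = xyz where |xy| ≤ p and |y| ≥ 1.
The first p characters of w are a's, so xy (and hence y) consists only of a's. Write y = a^k, 1 ≤ k ≤ p.
Pump with i = 2: xy^2z = a^{p+k} b^{2p+1}. For this to lie in L we would need 2p+1 = 2(p+k)+1, which forces k = 0. But k ≥ 1, so xy^2z ∉ L.
This contradicts the pumping lemma, so L is not regular.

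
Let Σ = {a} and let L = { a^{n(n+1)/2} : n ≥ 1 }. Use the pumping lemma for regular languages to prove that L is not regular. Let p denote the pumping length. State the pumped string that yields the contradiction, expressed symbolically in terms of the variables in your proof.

Toward a contradiction, assume L is regular with pumping length p.
Take w = a^{p(p+1)/2} ∈ L with |w| = p(p+1)/2 ≥ p.
The pumping lemma gives a decomposition w = xyz where |xy| ≤ p and y is nonempty.
Then y = a^k for some k with 1 ≤ k ≤ p.
Pump with i = 2: xy^2z = a^{p(p+1)/2+k}. Since 1 ≤ k ≤ p, p(p+1)/2 < p(p+1)/2+k ≤ p(p+1)/2+p < (p+1)(p+2)/2, so p(p+1)/2+k is strictly between consecutive triangular numbers. So xy^2z ∉ L.
This is a contradiction; hence L is not regular.

a^{p(p+1)/2+k}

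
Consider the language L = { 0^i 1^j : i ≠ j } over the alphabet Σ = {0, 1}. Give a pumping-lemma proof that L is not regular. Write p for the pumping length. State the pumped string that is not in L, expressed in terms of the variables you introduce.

0^{p+p!} 1^{p+p!}

Toward a contradiction, assume L is regular with pumping length p.
Choose w = 0^p 1^{p+p!}. Since p ≠ p+p!, w ∈ L; and |w| ≥ p.
By the pumping lemma, w = xyz with |xy| ≤ p and |y| ≥ 1.
The first p characters of w are 0's, so xy (and hence y) consists only of 0's. Write y = 0^k, 1 ≤ k ≤ p.
Since 1 ≤ k ≤ p, k divides p!; set t = 1 + p!/k. Then xy^t z has p + (p!/k)·k = p + p! copies of 0. Now the 0-count equals the 1-count, so i ≠ j fails. So xy^t z = 0^{p+p!} 1^{p+p!} ∉ L.
This is a contradiction; hence L is not regular.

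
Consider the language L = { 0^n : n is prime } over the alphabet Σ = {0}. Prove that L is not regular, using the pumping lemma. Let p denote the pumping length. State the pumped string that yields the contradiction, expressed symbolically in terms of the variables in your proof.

Assume L is regular. Let p be the pumping length given by the pumping lemma.
Let q be a prime with q ≥ p+2 (infinitely many primes exist), and take w = 0^q ∈ L with |w| = q ≥ p.
Write w = xyz as guaranteed by the lemma, with |xy| ≤ p and y is nonempty.
Then y = 0^k for some k with 1 ≤ k ≤ p.
Since 1 ≤ k ≤ p, |xz| = q-k. Pump with i = q+1: |xy^{q+1}z| = (q-k)+(q+1)k = q+qk = q(1+k), which is composite (both factors ≥ 2). So xy^{q+1}z = 0^{q(1+k)} ∉ L.
This is a contradiction; hence L is not regular.

0^{q(1+k)}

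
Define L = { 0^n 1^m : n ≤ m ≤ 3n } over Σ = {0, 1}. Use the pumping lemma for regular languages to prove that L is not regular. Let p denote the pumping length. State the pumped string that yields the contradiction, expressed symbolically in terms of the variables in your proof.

0^{p+k} 1^p

Assume L is regular; let p be its pumping constant.
Take w = 0^p 1^p ∈ L (since p ≤ p ≤ 3p), with |w| = 2p ≥ p.
Write w = xyz as guaranteed by the lemma, with |xy| ≤ p and |y| > 0.
The first p characters of w are 0's, so xy (and hence y) consists only of 0's. Write y = 0^k, 1 ≤ k ≤ p.
Pump with i = 2: xy^2z = 0^{p+k} 1^p. Now n = p+k > p = m, so the condition n ≤ m fails. Thus xy^2z ∉ L.
Contradiction. Therefore L is not regular.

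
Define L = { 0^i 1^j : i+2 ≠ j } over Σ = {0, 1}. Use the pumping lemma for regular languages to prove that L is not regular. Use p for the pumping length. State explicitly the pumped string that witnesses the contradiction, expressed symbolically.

0^{p+p!} 1^{p+p!+2}

Toward a contradiction, assume L is regular with pumping length p.
Choose w = 0^p 1^{p+p!+2}. Since p ≠ (p+p!+2)-2 = p+p!, w ∈ L; and |w| ≥ p.
By the pumping lemma, w = xyz with |xy| ≤ p and |y| > 0.
The first p characters of w are 0's, so xy (and hence y) consists only of 0's. Write y = 0^k, 1 ≤ k ≤ p.
Since 1 ≤ k ≤ p, k divides p!; set t = 1 + p!/k. Then xy^t z has p + (p!/k)·k = p + p! copies of 0. Now the 0-count is p+p! and (1-count)-2 = (p+p!+2)-2 = p+p!, so i+2 ≠ j fails. So xy^t z = 0^{p+p!} 1^{p+p!+2} ∉ L.
This is a contradiction; hence L is not regular.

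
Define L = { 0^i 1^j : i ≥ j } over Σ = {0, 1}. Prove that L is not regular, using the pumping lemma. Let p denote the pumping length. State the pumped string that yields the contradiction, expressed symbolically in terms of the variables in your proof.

0^{p-k} 1^p

Assume L is regular; let p be its pumping constant.
Choose w = 0^p 1^p ∈ L, with |w| = 2p ≥ p.
Write w = xyz as guaranteed by the lemma, with |xy| ≤ p and |y| ≥ 1.
Because |xy| ≤ p and w begins with p copies of 0, we have y = 0^k with 1 ≤ k ≤ p.
Consider xy^0z = xz = 0^{p-k} 1^p. Since k ≥ 1, the 0-count p-k is less than p, so i ≥ j fails; thus xz ∉ L.
Contradiction. Therefore L is not regular.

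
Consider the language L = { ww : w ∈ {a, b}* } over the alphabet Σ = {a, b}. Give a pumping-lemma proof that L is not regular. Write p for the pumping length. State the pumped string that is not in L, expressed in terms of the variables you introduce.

Suppose for contradiction that L is regular, and let p be the pumping length.
Take w = a^p b^p a^p b^p = uu where u = a^pb^p; then w ∈ L and |w| = 4p ≥ p.
Write w = xyz as guaranteed by the lemma, with |xy| ≤ p and |y| > 0.
Because |xy| ≤ p and w begins with p copies of a, we have y = a^k with 1 ≤ k ≤ p.
Pump with i = 2: xy^2z = a^{p+k} b^p a^p b^p, of length 4p+k. Suppose this equals vv. The string starts with a and ends with b, so v does too; thus the boundary between the two copies of v is a b→a transition. There is exactly one such transition, at position 2p+k, so |v| = 2p+k and |vv| = 4p+2k ≠ 4p+k since k ≥ 1. So xy^2z ∉ L.
This contradicts the pumping lemma, so L is not regular.

a^{p+k} b^p a^p b^p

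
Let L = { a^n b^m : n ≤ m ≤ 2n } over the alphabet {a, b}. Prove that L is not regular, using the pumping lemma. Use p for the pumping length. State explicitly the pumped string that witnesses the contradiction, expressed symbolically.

a^{p+k} b^p

Toward a contradiction, assume L is regular with pumping length p.
Take w = a^p b^p ∈ L (since p ≤ p ≤ 2p), with |w| = 2p ≥ p.
Write w = xyz as guaranteed by the lemma, with |xy| ≤ p and y is nonempty.
The first p characters of w are a's, so xy (and hence y) consists only of a's. Write y = a^k, 1 ≤ k ≤ p.
Pump with i = 2: xy^2z = a^{p+k} b^p. Now n = p+k > p = m, so the condition n ≤ m fails. Thus xy^2z ∉ L.
This is a contradiction; hence L is not regular.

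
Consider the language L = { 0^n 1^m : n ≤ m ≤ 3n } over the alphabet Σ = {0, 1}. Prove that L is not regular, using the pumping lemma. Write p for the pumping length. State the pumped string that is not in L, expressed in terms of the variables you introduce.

Toward a contradiction, assume L is regular with pumping length p.
Take w = 0^p 1^p ∈ L (since p ≤ p ≤ 3p), with |w| = 2p ≥ p.
By the pumping lemma, w = xyz with |xy| ≤ p and y is nonempty.
Because |xy| ≤ p and w begins with p copies of 0, we have y = 0^k with 1 ≤ k ≤ p.
Pump with i = 2: xy^2z = 0^{p+k} 1^p. Now n = p+k > p = m, so the condition n ≤ m fails. Thus xy^2z ∉ L.
This contradicts the pumping lemma, so L is not regular.

0^{p+k} 1^p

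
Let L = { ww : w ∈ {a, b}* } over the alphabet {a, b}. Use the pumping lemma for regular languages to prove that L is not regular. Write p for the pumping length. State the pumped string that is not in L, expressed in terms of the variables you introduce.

a^{p+k} b^p a^p b^p

Assume L is regular; let p be its pumping constant.
Take w = a^p b^p a^p b^p = uu where u = a^pb^p; then w ∈ L and |w| = 4p ≥ p.
The pumping lemma gives a decomposition w = xyz where |xy| ≤ p and y is nonempty.
The first p characters of w are a's, so xy (and hence y) consists only of a's. Write y = a^k, 1 ≤ k ≤ p.
Pump with i = 2: xy^2z = a^{p+k} b^p a^p b^p, of length 4p+k. Suppose this equals vv. The string starts with a and ends with b, so v does too; thus the boundary between the two copies of v is a b→a transition. There is exactly one such transition, at position 2p+k, so |v| = 2p+k and |vv| = 4p+2k ≠ 4p+k since k ≥ 1. So xy^2z ∉ L.
This is a contradiction; hence L is not regular.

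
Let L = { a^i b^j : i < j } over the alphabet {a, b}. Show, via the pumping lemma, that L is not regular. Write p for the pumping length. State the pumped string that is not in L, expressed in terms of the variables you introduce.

a^{p+k} b^{p+1}

Assume L is regular. Let p be the pumping length given by the pumping lemma.
Choose w = a^p b^{p+1} ∈ L, with |w| = 2p+1 ≥ p.
The pumping lemma gives a decomposition w = xyz where |xy| ≤ p and |y| ≥ 1.
Because |xy| ≤ p and w begins with p copies of a, we have y = a^k with 1 ≤ k ≤ p.
Consider xy^2z = a^{p+k} b^{p+1}. Since k ≥ 1, the a-count p+k is at least p+1, so i < j fails; thus xy^2z ∉ L.
This is a contradiction; hence L is not regular.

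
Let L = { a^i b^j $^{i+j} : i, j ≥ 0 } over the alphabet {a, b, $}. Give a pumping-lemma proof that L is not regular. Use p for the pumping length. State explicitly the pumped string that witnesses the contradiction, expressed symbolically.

Suppose for contradiction that L is regular, and let p be the pumping length.
Take w = a^p b^p $^{2p} ∈ L (with i=j=p, i+j=2p), |w| = 4p ≥ p.
The pumping lemma gives a decomposition w = xyz where |xy| ≤ p and y is nonempty.
The first p characters of w are a's, so xy (and hence y) consists only of a's. Write y = a^k, 1 ≤ k ≤ p.
Consider xy^2z = a^{p+k} b^p $^{2p}. Now the a- and b-counts sum to 2p+k, but the $-count is 2p ≠ 2p+k. So xy^2z ∉ L.
Contradiction. Therefore L is not regular.

a^{p+k} b^p $^{2p}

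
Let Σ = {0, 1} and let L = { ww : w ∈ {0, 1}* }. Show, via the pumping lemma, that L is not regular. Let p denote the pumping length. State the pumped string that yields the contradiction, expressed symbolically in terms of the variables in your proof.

Assume L is regular. Let p be the pumping length given by the pumping lemma.
Take w = 0^p 1^p 0^p 1^p = uu where u = 0^p1^p; then w ∈ L and |w| = 4p ≥ p.
Write w = xyz as guaranteed by the lemma, with |xy| ≤ p and |y| > 0.
Since the first p symbols of w are all 0's and |xy| ≤ p, y lies entirely in the leading 0-block: y = 0^k for some k with 1 ≤ k ≤ p.
Pump with i = 2: xy^2z = 0^{p+k} 1^p 0^p 1^p, of length 4p+k. Suppose this equals vv. The string starts with 0 and ends with 1, so v does too; thus the boundary between the two copies of v is a 1→0 transition. There is exactly one such transition, at position 2p+k, so |v| = 2p+k and |vv| = 4p+2k ≠ 4p+k since k ≥ 1. So xy^2z ∉ L.
This contradicts the pumping lemma, so L is not regular.

0^{p+k} 1^p 0^p 1^p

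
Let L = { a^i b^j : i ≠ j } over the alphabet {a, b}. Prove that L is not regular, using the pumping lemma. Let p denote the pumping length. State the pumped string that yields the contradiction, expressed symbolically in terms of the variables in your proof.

Assume L is regular; let p be its pumping constant.
Choose w = a^p b^{p+p!}. Since p ≠ p+p!, w ∈ L; and |w| ≥ p.
Write w = xyz as guaranteed by the lemma, with |xy| ≤ p and y is nonempty.
The first p characters of w are a's, so xy (and hence y) consists only of a's. Write y = a^k, 1 ≤ k ≤ p.
Since 1 ≤ k ≤ p, k divides p!; set t = 1 + p!/k. Then xy^t z has p + (p!/k)·k = p + p! copies of a. Now the a-count equals the b-count, so i ≠ j fails. So xy^t z = a^{p+p!} b^{p+p!} ∉ L.
This contradicts the pumping lemma, so L is not regular.

a^{p+p!} b^{p+p!}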